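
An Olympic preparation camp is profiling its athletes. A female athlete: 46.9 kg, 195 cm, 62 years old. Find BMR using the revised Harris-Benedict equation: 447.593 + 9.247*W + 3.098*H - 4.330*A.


Intercept = 447.593
Weight contribution = 9.247 * 46.9 = 433.6843
Height contribution = 3.098 * 195 = 604.11
Age contribution = 4.33 * 62 = 268.46
BMR = 447.593 + 433.6843 + 604.11 - 268.46
= 1216.93 kcal/day

1216.93 kcal/day


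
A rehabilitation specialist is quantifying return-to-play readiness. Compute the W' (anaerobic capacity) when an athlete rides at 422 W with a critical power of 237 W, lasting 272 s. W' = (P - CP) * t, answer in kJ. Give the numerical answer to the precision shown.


Above-CP power = 185 W
Duration = 272 s
W' = 185 * 272 = 50320 J
Convert: 50320 / 1000 = 50.32 kJ

50.32 kJ


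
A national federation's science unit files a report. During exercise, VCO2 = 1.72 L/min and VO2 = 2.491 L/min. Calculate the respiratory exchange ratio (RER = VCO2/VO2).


RER = VCO2 / VO2
= 1.72 / 2.491
= 0.6905

0.6905


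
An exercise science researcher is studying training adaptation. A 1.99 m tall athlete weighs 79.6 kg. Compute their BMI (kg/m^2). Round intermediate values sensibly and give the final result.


height^2 = 3.9601 m^2
BMI = 79.6 / 3.9601 = 20.1 kg/m^2

20.1 kg/m^2


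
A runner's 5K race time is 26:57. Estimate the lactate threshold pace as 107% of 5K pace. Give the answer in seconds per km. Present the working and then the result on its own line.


Total race time = 26*60 + 57 = 1617 seconds
5K pace = 1617 / 5 = 323.4 sec/km
LT pace = 323.4 * 1.07 = 346.04 sec/km

346.04 s/km


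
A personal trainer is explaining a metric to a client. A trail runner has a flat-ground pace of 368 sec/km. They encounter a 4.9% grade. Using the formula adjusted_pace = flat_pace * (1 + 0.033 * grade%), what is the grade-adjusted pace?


Grade factor = 1 + 0.033 * 4.9 = 1.1617
Adjusted = 368 * 1.1617 = 427.51 sec/km

427.51 s/km


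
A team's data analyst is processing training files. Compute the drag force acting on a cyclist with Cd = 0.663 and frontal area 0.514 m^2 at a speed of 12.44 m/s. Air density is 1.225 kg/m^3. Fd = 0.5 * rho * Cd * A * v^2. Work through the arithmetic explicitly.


Step 1: v^2 = 154.7536
Step 2: Fd = 0.5 * 1.225 * 0.663 * 0.514 * 154.7536
= 32.302 N

32.302 N


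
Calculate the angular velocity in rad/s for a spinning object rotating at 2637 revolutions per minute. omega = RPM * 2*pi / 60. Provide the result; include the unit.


omega = RPM * 2*pi / 60
= 2637 * 6.28318531 / 60
= 276.146 rad/s

276.146 rad/s


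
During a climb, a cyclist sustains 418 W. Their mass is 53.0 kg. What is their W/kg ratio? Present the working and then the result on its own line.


Power-to-weight = 418 W / 53.0 kg
= 7.887 W/kg

7.887 W/kg


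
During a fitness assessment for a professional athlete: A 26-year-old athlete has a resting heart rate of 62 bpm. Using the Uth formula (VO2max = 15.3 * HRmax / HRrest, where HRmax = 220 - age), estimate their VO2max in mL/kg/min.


HRmax = 220 - 26 = 194 bpm
Ratio = HRmax / HRrest = 194 / 62 = 3.129
VO2max = 15.3 * 3.129 = 47.87 mL/kg/min

47.87 mL/kg/min


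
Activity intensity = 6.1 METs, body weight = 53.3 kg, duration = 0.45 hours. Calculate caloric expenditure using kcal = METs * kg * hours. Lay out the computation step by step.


kcal = 6.1 * 53.3 * 0.45
= 325.13 * 0.45
= 146.31 kcal

146.31 kcal


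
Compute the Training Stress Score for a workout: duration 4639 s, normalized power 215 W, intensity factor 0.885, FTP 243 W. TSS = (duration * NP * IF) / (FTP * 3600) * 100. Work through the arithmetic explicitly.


Product = 4639 * 215 * 0.885 = 882685.725
Base = 243 * 3600 = 874800
TSS = 882685.725 / 874800 * 100 = 100.9

100.9 TSS


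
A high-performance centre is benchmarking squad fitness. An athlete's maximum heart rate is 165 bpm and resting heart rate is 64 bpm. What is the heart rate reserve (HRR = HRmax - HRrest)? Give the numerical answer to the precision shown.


HRR = HRmax - HRrest
= 165 - 64
= 101 bpm

101 bpm


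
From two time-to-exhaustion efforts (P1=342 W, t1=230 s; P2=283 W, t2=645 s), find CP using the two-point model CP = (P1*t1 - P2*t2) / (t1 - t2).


Work in trial 1 = 78660 J
Work in trial 2 = 182535 J
Delta work = -103875 J
Delta time = -415 s
CP = -103875 / -415 = 250.3 W

250.3 W


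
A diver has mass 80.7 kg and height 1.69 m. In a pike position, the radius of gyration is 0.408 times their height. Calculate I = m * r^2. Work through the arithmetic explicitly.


r = 0.408 * 1.69 = 0.68952 m
I = m * r^2 = 80.7 * 0.475438 = 38.368 kg*m^2

38.368 kg*m^2


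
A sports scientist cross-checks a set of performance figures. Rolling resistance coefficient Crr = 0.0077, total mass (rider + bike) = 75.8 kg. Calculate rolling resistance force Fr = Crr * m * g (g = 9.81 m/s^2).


Fr = Crr * m * g
= 0.0077 * 75.8 * 9.81
= 5.726 N

5.726 N


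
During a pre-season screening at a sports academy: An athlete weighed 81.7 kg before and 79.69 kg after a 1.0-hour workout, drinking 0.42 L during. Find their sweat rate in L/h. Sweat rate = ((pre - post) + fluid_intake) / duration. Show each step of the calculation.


Body mass change = 2.01 kg
Total sweat loss = 2.01 + 0.42 = 2.43 L
Rate = 2.43 / 1.0 = 2.43 L/h

2.43 L/h


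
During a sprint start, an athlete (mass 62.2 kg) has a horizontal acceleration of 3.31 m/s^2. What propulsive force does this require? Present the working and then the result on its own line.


Propulsive force = mass * acceleration
= 62.2 kg * 3.31 m/s^2
= 205.88 N

205.88 N


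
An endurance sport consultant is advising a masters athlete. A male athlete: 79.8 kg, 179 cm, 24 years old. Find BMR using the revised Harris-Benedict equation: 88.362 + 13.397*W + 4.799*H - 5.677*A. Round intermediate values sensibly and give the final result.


Intercept = 88.362
Weight contribution = 13.397 * 79.8 = 1069.0806
Height contribution = 4.799 * 179 = 859.021
Age contribution = 5.677 * 24 = 136.248
BMR = 88.362 + 1069.0806 + 859.021 - 136.248
= 1880.22 kcal/day

1880.22 kcal/day


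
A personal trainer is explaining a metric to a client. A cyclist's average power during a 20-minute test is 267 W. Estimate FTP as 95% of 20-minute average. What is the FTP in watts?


FTP = 20-min power * 0.95
= 267 * 0.95
= 253.65 W

253.65 W


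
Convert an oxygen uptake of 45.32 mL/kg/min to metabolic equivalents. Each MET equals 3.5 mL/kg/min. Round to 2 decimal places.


One MET = 3.5 mL/kg/min
Number of METs = 45.32 / 3.5
= 12.95 METs

12.95 METs


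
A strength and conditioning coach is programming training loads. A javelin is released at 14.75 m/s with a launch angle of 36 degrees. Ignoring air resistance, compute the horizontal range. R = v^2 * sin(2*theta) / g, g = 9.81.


Launch speed squared = 217.5625
sin(2 * 36 deg) = 0.951057
Range = 217.5625 * 0.951057 / 9.81
= 21.092 m

21.092 m


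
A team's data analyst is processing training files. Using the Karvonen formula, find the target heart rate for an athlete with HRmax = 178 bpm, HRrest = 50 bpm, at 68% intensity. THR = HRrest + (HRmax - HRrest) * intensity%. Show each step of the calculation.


HRR = 178 - 50 = 128
THR = 50 + 128 * 0.68
= 50 + 87.04
= 137.04 bpm

137.04 bpm


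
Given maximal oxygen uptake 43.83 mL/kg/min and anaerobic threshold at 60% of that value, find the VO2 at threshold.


Percentage as decimal = 0.6
VO2 at AT = 43.83 * 0.6 = 26.3 mL/kg/min

26.3 mL/kg/min


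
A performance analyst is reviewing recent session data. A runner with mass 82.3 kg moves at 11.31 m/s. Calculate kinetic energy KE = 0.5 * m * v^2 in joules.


v^2 = 11.31^2 = 127.9161
KE = 0.5 * 82.3 * 127.9161
= 5263.75 J

5263.75 J


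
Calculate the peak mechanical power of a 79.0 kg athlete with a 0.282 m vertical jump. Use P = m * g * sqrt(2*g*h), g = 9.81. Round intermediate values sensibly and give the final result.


First, sqrt(2gh) = sqrt(2 * 9.81 * 0.282)
= sqrt(5.53284) = 2.352199 m/s
Power = 79.0 * 9.81 * 2.352199 = 1822.93 W

1822.93 W


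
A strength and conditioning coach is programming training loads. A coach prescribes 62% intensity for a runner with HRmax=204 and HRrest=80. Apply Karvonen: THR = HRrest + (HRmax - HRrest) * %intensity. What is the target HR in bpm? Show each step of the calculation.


Heart rate reserve = 204 - 80 = 124
Intensity fraction = 62 / 100 = 0.62
THR = 80 + 124 * 0.62 = 156.88 bpm

156.88 bpm


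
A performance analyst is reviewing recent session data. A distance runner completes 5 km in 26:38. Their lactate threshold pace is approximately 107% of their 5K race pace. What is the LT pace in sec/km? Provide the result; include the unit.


Convert to seconds: 26 min 38 s = 1598 s
Pace per km = 1598 / 5 = 319.6 s/km
LT pace = 319.6 * 1.07 = 341.97 s/km

341.97 s/km


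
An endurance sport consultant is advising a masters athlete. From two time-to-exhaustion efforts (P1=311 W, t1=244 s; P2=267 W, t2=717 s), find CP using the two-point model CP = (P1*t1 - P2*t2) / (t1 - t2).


Work in trial 1 = 75884 J
Work in trial 2 = 191439 J
Delta work = -115555 J
Delta time = -473 s
CP = -115555 / -473 = 244.3 W

244.3 W


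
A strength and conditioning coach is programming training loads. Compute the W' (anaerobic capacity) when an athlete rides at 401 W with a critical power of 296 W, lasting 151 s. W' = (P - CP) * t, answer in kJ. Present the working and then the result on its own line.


Above-CP power = 105 W
Duration = 151 s
W' = 105 * 151 = 15855 J
Convert: 15855 / 1000 = 15.855 kJ

15.855 kJ


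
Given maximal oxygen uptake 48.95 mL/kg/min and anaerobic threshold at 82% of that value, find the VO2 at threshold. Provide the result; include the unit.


Percentage as decimal = 0.82
VO2 at AT = 48.95 * 0.82 = 40.14 mL/kg/min

40.14 mL/kg/min


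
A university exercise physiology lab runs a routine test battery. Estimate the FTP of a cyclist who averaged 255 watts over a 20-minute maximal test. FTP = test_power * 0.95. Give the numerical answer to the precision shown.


FTP = 255 * 0.95 = 242.25 W

242.25 W


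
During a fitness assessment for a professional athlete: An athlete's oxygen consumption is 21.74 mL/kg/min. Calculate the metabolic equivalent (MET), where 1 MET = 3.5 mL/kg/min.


MET = VO2 / 3.5
= 21.74 / 3.5
= 6.21 METs

6.21 METs


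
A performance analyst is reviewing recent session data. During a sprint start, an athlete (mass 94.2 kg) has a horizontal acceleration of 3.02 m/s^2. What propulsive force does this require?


Propulsive force = mass * acceleration
= 94.2 kg * 3.02 m/s^2
= 284.48 N

284.48 N


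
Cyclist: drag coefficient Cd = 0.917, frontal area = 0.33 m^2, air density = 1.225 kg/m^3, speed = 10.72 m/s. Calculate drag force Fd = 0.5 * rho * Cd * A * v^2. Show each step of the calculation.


v^2 = 10.72^2 = 114.9184
Fd = 0.5 * 1.225 * 0.917 * 0.33 * 114.9184
= 21.3 N

21.3 N


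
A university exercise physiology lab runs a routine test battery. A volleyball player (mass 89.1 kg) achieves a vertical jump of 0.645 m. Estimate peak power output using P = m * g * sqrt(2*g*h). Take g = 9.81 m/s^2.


2 * g * h = 2 * 9.81 * 0.645 = 12.6549
sqrt(12.6549) = 3.557373 m/s
P = 89.1 * 9.81 * 3.557373 = 3109.4 W

3109.4 W


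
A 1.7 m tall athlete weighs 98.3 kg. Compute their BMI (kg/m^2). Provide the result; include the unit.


height^2 = 2.89 m^2
BMI = 98.3 / 2.89 = 34.01 kg/m^2

34.01 kg/m^2


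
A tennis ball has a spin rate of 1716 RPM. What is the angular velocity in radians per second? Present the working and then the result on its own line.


Convert RPM to rad/s: multiply by 2*pi and divide by 60
omega = 1716 * 2 * pi / 60
= 179.699 rad/s

179.699 rad/s


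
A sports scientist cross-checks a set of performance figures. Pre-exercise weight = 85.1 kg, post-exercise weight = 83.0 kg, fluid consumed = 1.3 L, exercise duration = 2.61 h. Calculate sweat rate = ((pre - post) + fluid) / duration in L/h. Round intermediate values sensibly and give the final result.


Weight loss = 85.1 - 83.0 = 2.1 kg (approx L)
Total sweat = 2.1 + 1.3 = 3.4 L
Sweat rate = 3.4 / 2.61 = 1.303 L/h

1.303 L/h


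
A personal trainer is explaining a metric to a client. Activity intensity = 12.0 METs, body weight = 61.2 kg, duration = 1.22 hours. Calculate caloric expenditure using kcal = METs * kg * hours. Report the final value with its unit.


kcal = 12.0 * 61.2 * 1.22
= 734.4 * 1.22
= 895.97 kcal

895.97 kcal


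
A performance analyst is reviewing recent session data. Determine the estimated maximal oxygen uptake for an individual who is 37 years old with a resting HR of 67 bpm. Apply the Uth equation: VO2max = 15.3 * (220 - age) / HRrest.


HRmax = 220 - 37 = 183
VO2max = 15.3 * (183 / 67)
= 15.3 * 2.7313
= 41.79 mL/kg/min

41.79 mL/kg/min


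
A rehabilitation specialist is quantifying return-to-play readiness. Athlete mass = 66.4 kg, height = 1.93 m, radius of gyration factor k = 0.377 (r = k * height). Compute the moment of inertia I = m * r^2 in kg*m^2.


r = k * height = 0.377 * 1.93 = 0.72761 m
r^2 = 0.72761^2 = 0.529416
I = 66.4 * 0.529416 = 35.153 kg*m^2

35.153 kg*m^2


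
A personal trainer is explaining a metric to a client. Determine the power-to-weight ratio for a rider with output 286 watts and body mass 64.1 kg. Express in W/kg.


P/W = 286 / 64.1 = 4.462 W/kg

4.462 W/kg


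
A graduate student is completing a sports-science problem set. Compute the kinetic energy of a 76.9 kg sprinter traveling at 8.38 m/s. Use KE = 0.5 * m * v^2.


Velocity squared = 70.2244
KE = 0.5 * 76.9 * 70.2244 = 2700.13 J

2700.13 J


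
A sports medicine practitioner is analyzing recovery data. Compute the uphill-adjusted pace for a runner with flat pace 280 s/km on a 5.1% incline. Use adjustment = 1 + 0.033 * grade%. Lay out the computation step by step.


Adjustment factor = 1 + 0.033 * 5.1 = 1.1683
Grade-adjusted pace = 280 * 1.1683 = 327.12 s/km

327.12 s/km


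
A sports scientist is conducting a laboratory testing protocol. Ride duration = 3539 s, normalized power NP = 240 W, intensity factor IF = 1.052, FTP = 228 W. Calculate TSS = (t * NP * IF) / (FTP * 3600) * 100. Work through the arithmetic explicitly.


Numerator = 3539 * 240 * 1.052 = 893526.72
Denominator = 228 * 3600 = 820800
TSS = 893526.72 / 820800 * 100
= 108.86

108.86 TSS


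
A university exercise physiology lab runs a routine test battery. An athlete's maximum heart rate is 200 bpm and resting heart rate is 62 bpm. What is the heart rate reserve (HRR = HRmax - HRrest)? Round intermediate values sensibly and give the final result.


HRR = HRmax - HRrest
= 200 - 62
= 138 bpm

138 bpm


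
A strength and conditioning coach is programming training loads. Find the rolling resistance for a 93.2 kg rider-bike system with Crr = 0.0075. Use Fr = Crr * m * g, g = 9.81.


m * g = 93.2 * 9.81 = 914.292 N
Fr = 0.0075 * 914.292 = 6.857 N

6.857 N


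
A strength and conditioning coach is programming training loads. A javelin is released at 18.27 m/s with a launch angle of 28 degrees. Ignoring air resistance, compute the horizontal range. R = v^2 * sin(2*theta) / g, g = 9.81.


Launch speed squared = 333.7929
sin(2 * 28 deg) = 0.829038
Range = 333.7929 * 0.829038 / 9.81
= 28.209 m

28.209 m


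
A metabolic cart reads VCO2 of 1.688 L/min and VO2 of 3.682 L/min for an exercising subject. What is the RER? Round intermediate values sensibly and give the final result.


RER = VCO2 / VO2 = 1.688 / 3.682 = 0.4584

0.4584


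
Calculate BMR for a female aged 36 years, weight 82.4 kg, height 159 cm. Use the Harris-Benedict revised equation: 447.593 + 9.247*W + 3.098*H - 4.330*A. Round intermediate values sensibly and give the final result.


Substituting values:
W term = 9.247 * 82.4 = 761.9528
H term = 3.098 * 159 = 492.582
A term = 4.330 * 36 = 155.88
BMR = 1546.25 kcal/day

1546.25 kcal/day


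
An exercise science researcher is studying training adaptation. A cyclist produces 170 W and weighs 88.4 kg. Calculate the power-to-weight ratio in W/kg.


P/W = power / mass
= 170 / 88.4
= 1.923 W/kg

1.923 W/kg


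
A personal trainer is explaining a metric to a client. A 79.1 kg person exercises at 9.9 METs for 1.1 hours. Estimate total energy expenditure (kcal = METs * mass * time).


Energy = METs * mass(kg) * time(h)
= 9.9 * 79.1 * 1.1
= 861.4 kcal

861.4 kcal


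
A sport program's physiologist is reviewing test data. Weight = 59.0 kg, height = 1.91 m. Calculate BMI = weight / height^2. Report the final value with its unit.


height^2 = 1.91^2 = 3.6481
BMI = 59.0 / 3.6481 = 16.17 kg/m^2

16.17 kg/m^2


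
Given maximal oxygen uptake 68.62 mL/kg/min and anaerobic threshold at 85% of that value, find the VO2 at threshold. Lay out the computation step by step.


Percentage as decimal = 0.85
VO2 at AT = 68.62 * 0.85 = 58.33 mL/kg/min

58.33 mL/kg/min


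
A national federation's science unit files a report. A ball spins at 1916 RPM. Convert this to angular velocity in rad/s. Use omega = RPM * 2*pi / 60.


omega = 1916 * 2 * pi / 60
= 1916 * 6.28318531 / 60
= 12038.583 / 60
= 200.643 rad/s

200.643 rad/s


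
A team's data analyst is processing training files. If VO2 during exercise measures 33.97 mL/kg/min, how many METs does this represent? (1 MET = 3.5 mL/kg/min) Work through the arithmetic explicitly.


METs = VO2 / 3.5 = 33.97 / 3.5 = 9.71

9.71 METs


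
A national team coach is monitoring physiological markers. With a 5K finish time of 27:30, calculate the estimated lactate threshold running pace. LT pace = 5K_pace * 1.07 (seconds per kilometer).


Race duration = 1650 s for 5 km
Average pace = 1650 / 5 = 330.0 s/km
LT pace = 330.0 * 1.07
= 353.1 s/km

353.1 s/km


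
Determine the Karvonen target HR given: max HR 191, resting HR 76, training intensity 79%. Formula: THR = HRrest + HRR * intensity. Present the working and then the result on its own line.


HRR = HRmax - HRrest = 191 - 76 = 115
THR = 76 + 115 * 0.79
= 166.85 bpm

166.85 bpm


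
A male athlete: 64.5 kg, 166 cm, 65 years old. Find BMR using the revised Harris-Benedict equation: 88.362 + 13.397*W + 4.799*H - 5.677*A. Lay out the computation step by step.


Intercept = 88.362
Weight contribution = 13.397 * 64.5 = 864.1065
Height contribution = 4.799 * 166 = 796.634
Age contribution = 5.677 * 65 = 369.005
BMR = 88.362 + 864.1065 + 796.634 - 369.005
= 1380.1 kcal/day

1380.1 kcal/day


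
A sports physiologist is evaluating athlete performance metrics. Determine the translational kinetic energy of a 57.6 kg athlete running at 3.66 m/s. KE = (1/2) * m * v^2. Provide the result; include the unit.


KE = 0.5 * m * v^2
= 0.5 * 57.6 * 3.66^2
= 0.5 * 57.6 * 13.3956
= 385.79 J

385.79 J


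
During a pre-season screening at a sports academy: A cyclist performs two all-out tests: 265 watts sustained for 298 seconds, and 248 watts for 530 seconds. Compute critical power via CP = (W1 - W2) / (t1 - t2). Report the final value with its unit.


W1 = P1 * t1 = 265 * 298 = 78970 J
W2 = P2 * t2 = 248 * 530 = 131440 J
CP = (78970 - 131440) / (298 - 530)
= 226.16 W

226.16 W


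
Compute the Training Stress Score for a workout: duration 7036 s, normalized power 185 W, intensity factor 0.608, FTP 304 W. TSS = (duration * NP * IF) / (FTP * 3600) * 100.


Product = 7036 * 185 * 0.608 = 791409.28
Base = 304 * 3600 = 1094400
TSS = 791409.28 / 1094400 * 100 = 72.31

72.31 TSS


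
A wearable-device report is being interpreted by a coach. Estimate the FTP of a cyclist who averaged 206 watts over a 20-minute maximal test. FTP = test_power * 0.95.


FTP = 206 * 0.95 = 195.7 W

195.7 W


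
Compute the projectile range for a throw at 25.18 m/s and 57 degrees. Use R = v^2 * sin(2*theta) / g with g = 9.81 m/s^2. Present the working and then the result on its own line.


Two times the angle = 114 degrees
sin(114) = 0.913545
R = 634.0324 * 0.913545 / 9.81 = 59.044 m

59.044 m


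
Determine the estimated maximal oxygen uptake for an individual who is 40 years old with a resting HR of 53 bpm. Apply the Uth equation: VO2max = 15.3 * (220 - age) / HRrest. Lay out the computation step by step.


HRmax = 220 - 40 = 180
VO2max = 15.3 * (180 / 53)
= 15.3 * 3.3962
= 51.96 mL/kg/min

51.96 mL/kg/min


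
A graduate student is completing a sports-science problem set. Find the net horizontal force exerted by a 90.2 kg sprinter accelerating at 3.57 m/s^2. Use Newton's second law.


Newton's second law: F = m * a
F = 90.2 * 3.57 = 322.01 N

322.01 N


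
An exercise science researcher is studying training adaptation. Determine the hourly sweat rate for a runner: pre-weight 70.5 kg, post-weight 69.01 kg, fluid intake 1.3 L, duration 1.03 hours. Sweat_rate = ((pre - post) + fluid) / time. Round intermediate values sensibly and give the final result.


Mass lost = 70.5 - 69.01 = 1.49 kg
Add fluid consumed: 1.49 + 1.3 = 2.79 L total sweat
Sweat rate = 2.79 / 1.03 = 2.709 L/h

2.709 L/h


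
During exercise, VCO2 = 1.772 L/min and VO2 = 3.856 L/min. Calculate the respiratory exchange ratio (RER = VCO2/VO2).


RER = VCO2 / VO2
= 1.772 / 3.856
= 0.4595

0.4595


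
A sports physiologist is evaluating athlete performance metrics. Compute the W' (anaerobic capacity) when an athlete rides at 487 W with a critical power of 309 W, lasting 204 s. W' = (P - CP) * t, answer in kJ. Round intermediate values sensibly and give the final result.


Above-CP power = 178 W
Duration = 204 s
W' = 178 * 204 = 36312 J
Convert: 36312 / 1000 = 36.312 kJ

36.312 kJ


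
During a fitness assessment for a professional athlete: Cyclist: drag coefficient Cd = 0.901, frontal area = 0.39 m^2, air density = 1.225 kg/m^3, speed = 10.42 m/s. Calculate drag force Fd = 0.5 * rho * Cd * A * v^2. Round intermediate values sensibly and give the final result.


v^2 = 10.42^2 = 108.5764
Fd = 0.5 * 1.225 * 0.901 * 0.39 * 108.5764
= 23.369 N

23.369 N


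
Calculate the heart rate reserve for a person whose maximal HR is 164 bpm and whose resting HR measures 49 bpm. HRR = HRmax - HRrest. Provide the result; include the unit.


HRmax = 164 bpm
HRrest = 49 bpm
HRR = 164 - 49 = 115 bpm

115 bpm


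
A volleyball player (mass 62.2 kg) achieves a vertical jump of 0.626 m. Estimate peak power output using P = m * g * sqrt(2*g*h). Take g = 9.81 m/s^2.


2 * g * h = 2 * 9.81 * 0.626 = 12.28212
sqrt(12.28212) = 3.504586 m/s
P = 62.2 * 9.81 * 3.504586 = 2138.44 W

2138.44 W


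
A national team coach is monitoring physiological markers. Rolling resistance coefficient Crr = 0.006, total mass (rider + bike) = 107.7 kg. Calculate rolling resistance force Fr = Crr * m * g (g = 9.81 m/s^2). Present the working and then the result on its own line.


Fr = Crr * m * g
= 0.006 * 107.7 * 9.81
= 6.339 N

6.339 N


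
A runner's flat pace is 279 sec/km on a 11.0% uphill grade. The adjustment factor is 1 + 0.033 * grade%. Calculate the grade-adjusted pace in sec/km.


Factor = 1 + 0.033 * 11.0 = 1.363
Adjusted pace = 279 * 1.363
= 380.28 sec/km

380.28 s/km


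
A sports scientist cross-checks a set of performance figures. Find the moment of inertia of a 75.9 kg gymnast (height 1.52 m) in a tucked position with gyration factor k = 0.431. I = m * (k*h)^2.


Radius of gyration = 0.431 * 1.52 = 0.65512 m
I = 75.9 * 0.65512^2
= 75.9 * 0.429182
= 32.575 kg*m^2

32.575 kg*m^2


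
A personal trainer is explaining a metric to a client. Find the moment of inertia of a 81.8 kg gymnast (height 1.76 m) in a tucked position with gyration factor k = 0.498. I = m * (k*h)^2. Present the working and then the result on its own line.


Radius of gyration = 0.498 * 1.76 = 0.87648 m
I = 81.8 * 0.87648^2
= 81.8 * 0.768217
= 62.84 kg*m^2

62.84 kg*m^2


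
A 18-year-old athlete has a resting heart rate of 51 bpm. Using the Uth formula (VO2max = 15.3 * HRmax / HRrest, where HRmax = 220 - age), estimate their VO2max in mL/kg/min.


HRmax = 220 - 18 = 202 bpm
Ratio = HRmax / HRrest = 202 / 51 = 3.9608
VO2max = 15.3 * 3.9608 = 60.6 mL/kg/min

60.6 mL/kg/min


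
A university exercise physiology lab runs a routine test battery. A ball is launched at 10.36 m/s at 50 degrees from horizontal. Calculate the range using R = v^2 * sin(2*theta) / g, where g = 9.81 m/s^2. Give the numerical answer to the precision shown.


sin(2 * 50) = sin(100) = 0.984808
v^2 = 10.36^2 = 107.3296
R = 107.3296 * 0.984808 / 9.81
= 10.775 m

10.775 m


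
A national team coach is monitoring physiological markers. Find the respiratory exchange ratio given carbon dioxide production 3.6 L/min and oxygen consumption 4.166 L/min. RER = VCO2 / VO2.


VCO2 = 3.6 L/min
VO2 = 4.166 L/min
RER = 3.6 / 4.166 = 0.8641

0.8641


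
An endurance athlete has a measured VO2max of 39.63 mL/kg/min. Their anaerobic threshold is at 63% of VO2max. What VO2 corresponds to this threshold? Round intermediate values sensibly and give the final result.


Anaerobic threshold VO2 = VO2max * 63%
= 39.63 * 0.63
= 24.97 mL/kg/min

24.97 mL/kg/min


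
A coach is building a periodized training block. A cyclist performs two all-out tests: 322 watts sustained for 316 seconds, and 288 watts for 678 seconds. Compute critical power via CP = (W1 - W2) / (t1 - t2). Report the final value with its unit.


W1 = P1 * t1 = 322 * 316 = 101752 J
W2 = P2 * t2 = 288 * 678 = 195264 J
CP = (101752 - 195264) / (316 - 678)
= 258.32 W

258.32 W


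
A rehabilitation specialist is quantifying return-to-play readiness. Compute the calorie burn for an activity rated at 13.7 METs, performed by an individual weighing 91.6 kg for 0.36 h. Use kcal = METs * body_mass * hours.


Product of METs and mass = 13.7 * 91.6 = 1254.92
Total kcal = 1254.92 * 0.36 = 451.77 kcal

451.77 kcal


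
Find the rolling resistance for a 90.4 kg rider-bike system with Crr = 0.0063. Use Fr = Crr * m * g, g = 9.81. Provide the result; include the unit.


m * g = 90.4 * 9.81 = 886.824 N
Fr = 0.0063 * 886.824 = 5.587 N

5.587 N


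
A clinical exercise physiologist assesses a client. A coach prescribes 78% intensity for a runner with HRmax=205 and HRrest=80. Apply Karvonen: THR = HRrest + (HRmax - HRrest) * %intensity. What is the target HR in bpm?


Heart rate reserve = 205 - 80 = 125
Intensity fraction = 78 / 100 = 0.78
THR = 80 + 125 * 0.78 = 177.5 bpm

177.5 bpm


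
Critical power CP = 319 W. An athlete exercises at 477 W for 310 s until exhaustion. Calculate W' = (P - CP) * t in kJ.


P - CP = 477 - 319 = 158 W
W' = 158 * 310 = 48980 J
= 48980 / 1000 = 48.98 kJ

48.98 kJ


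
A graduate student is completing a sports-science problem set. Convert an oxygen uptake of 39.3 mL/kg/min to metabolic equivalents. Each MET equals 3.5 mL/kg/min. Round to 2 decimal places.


One MET = 3.5 mL/kg/min
Number of METs = 39.3 / 3.5
= 11.23 METs

11.23 METs


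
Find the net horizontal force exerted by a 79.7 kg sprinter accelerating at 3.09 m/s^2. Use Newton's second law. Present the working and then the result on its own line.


Newton's second law: F = m * a
F = 79.7 * 3.09 = 246.27 N

246.27 N


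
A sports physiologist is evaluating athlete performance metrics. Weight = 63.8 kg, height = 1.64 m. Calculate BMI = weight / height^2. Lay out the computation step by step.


height^2 = 1.64^2 = 2.6896
BMI = 63.8 / 2.6896 = 23.72 kg/m^2

23.72 kg/m^2


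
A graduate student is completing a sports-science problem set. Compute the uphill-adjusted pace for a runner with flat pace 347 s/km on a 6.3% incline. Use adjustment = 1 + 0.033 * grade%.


Adjustment factor = 1 + 0.033 * 6.3 = 1.2079
Grade-adjusted pace = 347 * 1.2079 = 419.14 s/km

419.14 s/km


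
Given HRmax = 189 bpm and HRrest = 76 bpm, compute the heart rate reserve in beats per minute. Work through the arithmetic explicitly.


Heart rate reserve = maximum HR minus resting HR
HRR = 189 - 76 = 113 bpm

113 bpm


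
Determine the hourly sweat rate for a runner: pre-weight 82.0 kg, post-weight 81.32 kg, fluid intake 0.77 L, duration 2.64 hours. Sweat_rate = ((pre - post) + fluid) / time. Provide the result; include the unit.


Mass lost = 82.0 - 81.32 = 0.68 kg
Add fluid consumed: 0.68 + 0.77 = 1.45 L total sweat
Sweat rate = 1.45 / 2.64 = 0.549 L/h

0.549 L/h


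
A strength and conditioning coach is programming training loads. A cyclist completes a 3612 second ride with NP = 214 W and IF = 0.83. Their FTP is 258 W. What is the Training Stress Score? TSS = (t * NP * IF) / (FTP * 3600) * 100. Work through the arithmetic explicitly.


t * NP * IF = 3612 * 214 * 0.83 = 641563.44
FTP * 3600 = 928800
TSS = (641563.44 / 928800) * 100 = 69.07

69.07 TSS


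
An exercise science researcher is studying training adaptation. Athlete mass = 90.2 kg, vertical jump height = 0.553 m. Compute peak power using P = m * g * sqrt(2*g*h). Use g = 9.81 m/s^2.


sqrt(2 * 9.81 * 0.553) = sqrt(10.84986) = 3.293913 m/s
P = 90.2 * 9.81 * 3.293913
= 2914.66 W

2914.66 W


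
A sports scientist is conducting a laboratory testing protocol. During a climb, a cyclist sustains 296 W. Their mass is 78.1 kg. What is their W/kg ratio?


Power-to-weight = 296 W / 78.1 kg
= 3.79 W/kg

3.79 W/kg


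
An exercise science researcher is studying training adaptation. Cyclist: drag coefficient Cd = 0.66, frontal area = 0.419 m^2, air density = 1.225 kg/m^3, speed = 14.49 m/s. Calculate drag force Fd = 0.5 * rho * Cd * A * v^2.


v^2 = 14.49^2 = 209.9601
Fd = 0.5 * 1.225 * 0.66 * 0.419 * 209.9601
= 35.563 N

35.563 N


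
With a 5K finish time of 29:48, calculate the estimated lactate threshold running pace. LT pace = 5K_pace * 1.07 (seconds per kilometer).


Race duration = 1788 s for 5 km
Average pace = 1788 / 5 = 357.6 s/km
LT pace = 357.6 * 1.07
= 382.63 s/km

382.63 s/km


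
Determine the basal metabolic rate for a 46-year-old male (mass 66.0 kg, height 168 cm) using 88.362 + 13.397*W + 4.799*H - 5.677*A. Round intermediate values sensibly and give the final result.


BMR = 88.362 + 13.397*66.0 + 4.799*168 - 5.677*46
= 1517.65 kcal/day

1517.65 kcal/day


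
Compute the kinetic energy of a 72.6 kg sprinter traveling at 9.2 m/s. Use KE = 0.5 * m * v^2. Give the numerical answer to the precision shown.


Velocity squared = 84.64
KE = 0.5 * 72.6 * 84.64 = 3072.43 J

3072.43 J


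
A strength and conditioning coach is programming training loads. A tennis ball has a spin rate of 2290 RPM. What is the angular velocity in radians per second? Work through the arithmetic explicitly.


Convert RPM to rad/s: multiply by 2*pi and divide by 60
omega = 2290 * 2 * pi / 60
= 239.808 rad/s

239.808 rad/s


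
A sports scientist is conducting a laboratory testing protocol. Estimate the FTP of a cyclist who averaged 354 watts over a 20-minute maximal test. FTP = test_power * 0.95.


FTP = 354 * 0.95 = 336.3 W

336.3 W


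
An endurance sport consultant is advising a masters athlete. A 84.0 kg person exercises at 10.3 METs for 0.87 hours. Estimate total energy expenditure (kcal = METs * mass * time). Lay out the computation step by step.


Energy = METs * mass(kg) * time(h)
= 10.3 * 84.0 * 0.87
= 752.72 kcal

752.72 kcal


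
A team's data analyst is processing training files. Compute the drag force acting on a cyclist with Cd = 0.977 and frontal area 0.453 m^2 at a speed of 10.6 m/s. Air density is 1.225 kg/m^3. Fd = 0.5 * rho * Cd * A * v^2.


Step 1: v^2 = 112.36
Step 2: Fd = 0.5 * 1.225 * 0.977 * 0.453 * 112.36
= 30.459 N

30.459 N


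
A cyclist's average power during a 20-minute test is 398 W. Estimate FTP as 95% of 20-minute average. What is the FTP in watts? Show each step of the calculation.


FTP = 20-min power * 0.95
= 398 * 0.95
= 378.1 W

378.1 W


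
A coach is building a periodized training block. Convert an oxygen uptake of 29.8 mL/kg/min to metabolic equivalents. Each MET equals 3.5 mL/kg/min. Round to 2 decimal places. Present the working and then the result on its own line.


One MET = 3.5 mL/kg/min
Number of METs = 29.8 / 3.5
= 8.51 METs

8.51 METs


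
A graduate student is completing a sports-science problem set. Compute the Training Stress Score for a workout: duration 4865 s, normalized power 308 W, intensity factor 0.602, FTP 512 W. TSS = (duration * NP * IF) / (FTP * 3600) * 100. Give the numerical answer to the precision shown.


Product = 4865 * 308 * 0.602 = 902048.84
Base = 512 * 3600 = 1843200
TSS = 902048.84 / 1843200 * 100 = 48.94

48.94 TSS


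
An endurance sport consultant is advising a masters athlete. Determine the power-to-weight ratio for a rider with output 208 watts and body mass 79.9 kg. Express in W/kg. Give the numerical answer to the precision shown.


P/W = 208 / 79.9 = 2.603 W/kg

2.603 W/kg


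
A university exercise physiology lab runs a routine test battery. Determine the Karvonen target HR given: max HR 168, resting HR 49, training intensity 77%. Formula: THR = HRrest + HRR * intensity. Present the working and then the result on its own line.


HRR = HRmax - HRrest = 168 - 49 = 119
THR = 49 + 119 * 0.77
= 140.63 bpm

140.63 bpm


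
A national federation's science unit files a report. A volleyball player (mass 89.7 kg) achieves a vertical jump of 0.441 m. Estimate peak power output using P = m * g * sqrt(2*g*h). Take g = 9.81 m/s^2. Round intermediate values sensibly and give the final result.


2 * g * h = 2 * 9.81 * 0.441 = 8.65242
sqrt(8.65242) = 2.9415 m/s
P = 89.7 * 9.81 * 2.9415 = 2588.39 W

2588.39 W


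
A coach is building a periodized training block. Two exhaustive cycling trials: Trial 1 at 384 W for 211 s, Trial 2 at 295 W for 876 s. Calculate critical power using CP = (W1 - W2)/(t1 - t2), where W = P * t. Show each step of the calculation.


W1 = 384 * 211 = 81024 J
W2 = 295 * 876 = 258420 J
CP = (81024 - 258420) / (211 - 876)
= -177396 / -665
= 266.76 W

266.76 W


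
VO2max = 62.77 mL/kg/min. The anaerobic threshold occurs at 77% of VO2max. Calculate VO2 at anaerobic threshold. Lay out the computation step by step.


AT fraction = 77 / 100 = 0.77
AT VO2 = 62.77 * 0.77
= 48.33 mL/kg/min

48.33 mL/kg/min


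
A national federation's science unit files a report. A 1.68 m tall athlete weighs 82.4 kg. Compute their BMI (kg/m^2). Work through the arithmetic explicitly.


height^2 = 2.8224 m^2
BMI = 82.4 / 2.8224 = 29.2 kg/m^2

29.2 kg/m^2


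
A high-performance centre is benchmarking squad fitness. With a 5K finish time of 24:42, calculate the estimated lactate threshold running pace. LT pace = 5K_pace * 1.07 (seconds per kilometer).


Race duration = 1482 s for 5 km
Average pace = 1482 / 5 = 296.4 s/km
LT pace = 296.4 * 1.07
= 317.15 s/km

317.15 s/km


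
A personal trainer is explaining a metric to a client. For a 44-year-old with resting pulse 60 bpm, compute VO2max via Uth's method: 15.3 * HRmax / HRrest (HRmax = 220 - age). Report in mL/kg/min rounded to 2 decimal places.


Step 1: HRmax = 220 - 44 = 176 bpm
Step 2: Ratio = 176 / 60 = 2.9333
Step 3: VO2max = 15.3 * 2.9333 = 44.88 mL/kg/min

44.88 mL/kg/min


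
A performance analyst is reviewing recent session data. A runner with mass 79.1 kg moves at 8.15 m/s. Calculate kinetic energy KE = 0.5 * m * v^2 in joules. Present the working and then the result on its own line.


v^2 = 8.15^2 = 66.4225
KE = 0.5 * 79.1 * 66.4225
= 2627.01 J

2627.01 J


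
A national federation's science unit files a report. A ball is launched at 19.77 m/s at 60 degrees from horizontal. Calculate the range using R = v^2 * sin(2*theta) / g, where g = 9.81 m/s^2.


sin(2 * 60) = sin(120) = 0.866025
v^2 = 19.77^2 = 390.8529
R = 390.8529 * 0.866025 / 9.81
= 34.504 m

34.504 m


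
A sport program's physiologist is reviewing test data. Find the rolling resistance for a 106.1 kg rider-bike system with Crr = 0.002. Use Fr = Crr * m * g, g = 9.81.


m * g = 106.1 * 9.81 = 1040.841 N
Fr = 0.002 * 1040.841 = 2.082 N

2.082 N


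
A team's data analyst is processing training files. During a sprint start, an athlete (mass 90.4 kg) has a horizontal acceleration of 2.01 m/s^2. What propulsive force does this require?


Propulsive force = mass * acceleration
= 90.4 kg * 2.01 m/s^2
= 181.7 N

181.7 N


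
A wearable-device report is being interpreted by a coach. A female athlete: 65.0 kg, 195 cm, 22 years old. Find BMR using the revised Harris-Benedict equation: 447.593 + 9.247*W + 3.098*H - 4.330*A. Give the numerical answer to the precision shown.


Intercept = 447.593
Weight contribution = 9.247 * 65.0 = 601.055
Height contribution = 3.098 * 195 = 604.11
Age contribution = 4.33 * 22 = 95.26
BMR = 447.593 + 601.055 + 604.11 - 95.26
= 1557.5 kcal/day

1557.5 kcal/day


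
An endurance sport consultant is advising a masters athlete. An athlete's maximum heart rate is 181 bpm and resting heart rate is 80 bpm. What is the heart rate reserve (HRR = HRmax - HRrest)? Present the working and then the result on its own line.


HRR = HRmax - HRrest
= 181 - 80
= 101 bpm

101 bpm


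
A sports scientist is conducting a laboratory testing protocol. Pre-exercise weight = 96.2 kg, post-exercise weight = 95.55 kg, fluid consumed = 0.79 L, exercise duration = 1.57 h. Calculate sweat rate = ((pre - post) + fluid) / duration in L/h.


Weight loss = 96.2 - 95.55 = 0.65 kg (approx L)
Total sweat = 0.65 + 0.79 = 1.44 L
Sweat rate = 1.44 / 1.57 = 0.917 L/h

0.917 L/h


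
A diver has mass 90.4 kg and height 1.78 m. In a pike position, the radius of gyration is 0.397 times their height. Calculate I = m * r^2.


r = 0.397 * 1.78 = 0.70666 m
I = m * r^2 = 90.4 * 0.499368 = 45.143 kg*m^2

45.143 kg*m^2


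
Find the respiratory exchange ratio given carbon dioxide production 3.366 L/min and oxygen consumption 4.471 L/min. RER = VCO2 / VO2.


VCO2 = 3.366 L/min
VO2 = 4.471 L/min
RER = 3.366 / 4.471 = 0.7529

0.7529


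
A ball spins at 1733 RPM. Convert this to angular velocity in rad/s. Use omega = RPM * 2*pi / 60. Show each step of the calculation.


omega = 1733 * 2 * pi / 60
= 1733 * 6.28318531 / 60
= 10888.76 / 60
= 181.479 rad/s

181.479 rad/s


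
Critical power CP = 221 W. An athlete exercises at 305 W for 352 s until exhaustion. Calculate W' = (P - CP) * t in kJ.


P - CP = 305 - 221 = 84 W
W' = 84 * 352 = 29568 J
= 29568 / 1000 = 29.568 kJ

29.568 kJ


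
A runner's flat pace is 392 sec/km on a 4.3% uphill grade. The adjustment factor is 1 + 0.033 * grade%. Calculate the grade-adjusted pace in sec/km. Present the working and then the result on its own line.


Factor = 1 + 0.033 * 4.3 = 1.1419
Adjusted pace = 392 * 1.1419
= 447.62 sec/km

447.62 s/km


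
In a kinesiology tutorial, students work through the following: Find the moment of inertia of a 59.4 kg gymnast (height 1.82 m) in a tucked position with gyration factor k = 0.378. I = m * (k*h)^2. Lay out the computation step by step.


Radius of gyration = 0.378 * 1.82 = 0.68796 m
I = 59.4 * 0.68796^2
= 59.4 * 0.473289
= 28.113 kg*m^2

28.113 kg*m^2


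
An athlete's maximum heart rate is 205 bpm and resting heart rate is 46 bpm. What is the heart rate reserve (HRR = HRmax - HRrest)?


HRR = HRmax - HRrest
= 205 - 46
= 159 bpm

159 bpm


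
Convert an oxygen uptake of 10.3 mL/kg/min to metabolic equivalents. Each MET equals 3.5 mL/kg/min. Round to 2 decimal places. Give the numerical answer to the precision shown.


One MET = 3.5 mL/kg/min
Number of METs = 10.3 / 3.5
= 2.94 METs

2.94 METs


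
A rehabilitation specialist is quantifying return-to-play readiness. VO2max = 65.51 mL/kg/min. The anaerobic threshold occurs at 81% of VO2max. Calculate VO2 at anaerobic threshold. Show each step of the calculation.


AT fraction = 81 / 100 = 0.81
AT VO2 = 65.51 * 0.81
= 53.06 mL/kg/min

53.06 mL/kg/min


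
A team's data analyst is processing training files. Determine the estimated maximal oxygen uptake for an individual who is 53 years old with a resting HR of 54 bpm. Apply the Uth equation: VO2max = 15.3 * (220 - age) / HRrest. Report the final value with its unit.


HRmax = 220 - 53 = 167
VO2max = 15.3 * (167 / 54)
= 15.3 * 3.0926
= 47.32 mL/kg/min

47.32 mL/kg/min
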